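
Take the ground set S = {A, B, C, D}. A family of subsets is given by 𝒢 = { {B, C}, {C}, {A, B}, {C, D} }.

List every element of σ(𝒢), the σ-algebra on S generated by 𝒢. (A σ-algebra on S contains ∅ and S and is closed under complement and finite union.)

Start: 𝒢 ∪ {∅, S} = { ∅, {C}, {A, B}, {B, C}, {C, D}, S }.
Step 1 adds 4:
  {A, D}  = complement {B, C}
  {A, B, C}  = {C} ∪ {A, B}
  {A, B, D}  = complement {C}
  {B, C, D}  = {C, D} ∪ {B, C}
  (now 10)
Step 2. New:
  {A}  = complement {B, C, D}
  {D}  = complement {A, B, C}
  {A, C, D}  = {C, D} ∪ {A, D}
  (now 13)
Step 3 adds 2:
  {B}  = complement {A, C, D}
  {A, C}  = {C} ∪ {A}
  (now 15)
Step 4: +1 →
  {B, D}  = complement {A, C}
  (now 16)
Step 5 adds nothing — fixpoint reached.

Hence σ(𝒢) has 16 members: { ∅, {A}, {B}, {C}, {D}, {A, B}, {A, C}, {A, D}, {B, C}, {B, D}, {C, D}, {A, B, C}, {A, B, D}, {A, C, D}, {B, C, D}, S }.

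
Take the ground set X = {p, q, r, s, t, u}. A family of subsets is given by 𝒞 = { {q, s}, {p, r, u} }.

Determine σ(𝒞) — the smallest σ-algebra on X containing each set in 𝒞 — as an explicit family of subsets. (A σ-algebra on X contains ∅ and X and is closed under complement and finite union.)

Seed the family with 𝒞 together with ∅ and X: { ∅, {q, s}, {p, r, u}, X }.
Step 1. New:
  {q, s, t}  = complement {p, r, u}
  {p, r, t, u}  = complement {q, s}
  {p, q, r, s, u}  = {p, r, u} ∪ {q, s}
  (now 7)
Step 2 (1 new):
  {t}  = complement {p, q, r, s, u}
  (now 8)
Step 3: closed — nothing new.

|σ(𝒞)| = 8.  σ(𝒞) = { ∅, {t}, {q, s}, {p, r, u}, {q, s, t}, {p, r, t, u}, {p, q, r, s, u}, X }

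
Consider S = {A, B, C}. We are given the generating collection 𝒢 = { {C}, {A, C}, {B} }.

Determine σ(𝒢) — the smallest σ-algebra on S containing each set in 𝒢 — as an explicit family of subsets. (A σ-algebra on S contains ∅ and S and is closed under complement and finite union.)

Seed the family with 𝒢 together with ∅ and S: { {}, {B}, {C}, {A, C}, S }.
Round 1 (2 new):
  {A, B}  = ᶜ of {C}
  {B, C}  = {C} ∪ {B}
  (now 7)
Round 2: +1 →
  {A}  = ᶜ of {B, C}
  (now 8)
Round 3: closed — nothing new.

Therefore σ(𝒢) = { {}, {A}, {B}, {C}, {A, B}, {A, C}, {B, C}, S } (|σ(𝒢)| = 8).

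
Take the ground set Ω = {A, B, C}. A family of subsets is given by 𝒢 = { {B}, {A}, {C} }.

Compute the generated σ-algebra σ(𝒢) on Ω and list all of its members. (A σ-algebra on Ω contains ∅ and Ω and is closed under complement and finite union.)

|σ(𝒢)| = 8.  σ(𝒢) = { {}, {A}, {B}, {C}, {A, B}, {A, C}, {B, C}, Ω }

Derivation:
Start: 𝒢 ∪ {∅, Ω} = { {}, {A}, {B}, {C}, Ω }.
Iteration 1: +3 →
  {A, B}  = {C}ᶜ
  {A, C}  = {B}ᶜ
  {B, C}  = {A}ᶜ
  (now 8)
Iteration 2 adds nothing — fixpoint reached.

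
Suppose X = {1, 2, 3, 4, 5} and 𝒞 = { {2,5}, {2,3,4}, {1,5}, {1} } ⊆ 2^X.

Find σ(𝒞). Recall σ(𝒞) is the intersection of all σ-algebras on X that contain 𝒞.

Begin from { {}, {1}, {1,5}, {2,5}, {2,3,4}, X } (that is, 𝒞 plus ∅ and X).
Step 1: 4 new —
  {1,2,5}  = {2,5} ∪ {1,5}
  {1,3,4}  = X∖{2,5}
  {1,2,3,4}  = {2,3,4} ∪ {1}
  {2,3,4,5}  = X∖{1}
Step 2. New:
  {5}  = X∖{1,2,3,4}
  {3,4}  = X∖{1,2,5}
  {1,3,4,5}  = {1,3,4} ∪ {1,5}
Step 3 adds 2:
  {2}  = X∖{1,3,4,5}
  {3,4,5}  = {3,4} ∪ {5}
Step 4 adds 1:
  {1,2}  = X∖{3,4,5}
Step 5 adds nothing — fixpoint reached.

|σ(𝒞)| = 16.  σ(𝒞) = { {}, {1}, {2}, {5}, {1,2}, {1,5}, {2,5}, {3,4}, {1,2,5}, {1,3,4}, {2,3,4}, {3,4,5}, {1,2,3,4}, {1,3,4,5}, {2,3,4,5}, X }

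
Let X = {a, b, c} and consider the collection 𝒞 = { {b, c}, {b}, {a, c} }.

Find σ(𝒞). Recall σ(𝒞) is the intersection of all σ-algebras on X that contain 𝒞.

σ(𝒞) (8 sets): { {}, {a}, {b}, {c}, {a, b}, {a, c}, {b, c}, X }

Working:
Begin from { {}, {b}, {a, c}, {b, c}, X } (that is, 𝒞 plus ∅ and X).
Round 1 adds 1:
  {a}  = ᶜ of {b, c}
  (now 6)
Round 2: +1 →
  {a, b}  = {b} ∪ {a}
  (now 7)
Round 3: 1 new —
  {c}  = ᶜ of {a, b}
  (now 8)
Round 4: stable.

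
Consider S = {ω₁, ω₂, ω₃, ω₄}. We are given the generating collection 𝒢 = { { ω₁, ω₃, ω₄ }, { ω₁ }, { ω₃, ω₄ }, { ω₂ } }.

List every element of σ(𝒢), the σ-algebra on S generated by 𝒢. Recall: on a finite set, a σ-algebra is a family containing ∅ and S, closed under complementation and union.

Begin from { {}, { ω₁ }, { ω₂ }, { ω₃, ω₄ }, { ω₁, ω₃, ω₄ }, S } (that is, 𝒢 plus ∅ and S).
Pass 1: +2 →
  { ω₁, ω₂ }  = { ω₃, ω₄ }ᶜ
  { ω₂, ω₃, ω₄ }  = { ω₁ }ᶜ
  [8 total]
Pass 2: already closed under ᶜ and ∪.

Hence σ(𝒢) has 8 members: { {}, { ω₁ }, { ω₂ }, { ω₁, ω₂ }, { ω₃, ω₄ }, { ω₁, ω₃, ω₄ }, { ω₂, ω₃, ω₄ }, S }.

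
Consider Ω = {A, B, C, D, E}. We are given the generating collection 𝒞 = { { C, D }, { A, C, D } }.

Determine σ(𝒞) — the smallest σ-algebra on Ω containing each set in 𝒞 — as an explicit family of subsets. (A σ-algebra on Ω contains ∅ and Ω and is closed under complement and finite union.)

σ(𝒞) (8 sets): { {  }, { A }, { B, E }, { C, D }, { A, B, E }, { A, C, D }, { B, C, D, E }, Ω }

Trace:
Take S₀ = 𝒞 ∪ {∅, Ω} = { {  }, { C, D }, { A, C, D }, Ω }.
Pass 1: +2 →
  { B, E }  = { A, C, D }ᶜ
  { A, B, E }  = { C, D }ᶜ
  |family| = 6
Pass 2 (1 new):
  { B, C, D, E }  = { B, E } ∪ { C, D }
  |family| = 7
Pass 3 adds 1:
  { A }  = { B, C, D, E }ᶜ
  |family| = 8
Pass 4 adds nothing — fixpoint reached.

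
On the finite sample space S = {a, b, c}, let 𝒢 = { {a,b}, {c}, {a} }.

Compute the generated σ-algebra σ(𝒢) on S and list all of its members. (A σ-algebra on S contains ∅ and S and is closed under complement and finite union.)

Start: 𝒢 ∪ {∅, S} = { {}, {a}, {c}, {a,b}, S }.
Pass 1 (2 new):
  {a,c}  = {c} ∪ {a}
  {b,c}  = ᶜ of {a}
  [7 total]
Pass 2: 1 new —
  {b}  = ᶜ of {a,c}
  [8 total]
Pass 3 adds nothing — fixpoint reached.

Therefore σ(𝒢) = { {}, {a}, {b}, {c}, {a,b}, {a,c}, {b,c}, S } (|σ(𝒢)| = 8).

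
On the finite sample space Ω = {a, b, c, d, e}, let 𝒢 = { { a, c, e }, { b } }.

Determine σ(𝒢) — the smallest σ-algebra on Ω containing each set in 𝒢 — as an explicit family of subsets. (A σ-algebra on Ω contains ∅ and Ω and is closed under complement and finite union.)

Begin from { ∅, { b }, { a, c, e }, Ω } (that is, 𝒢 plus ∅ and Ω).
Round 1: 3 new —
  { b, d }  = Ω∖{ a, c, e }
  { a, b, c, e }  = { a, c, e } ∪ { b }
  { a, c, d, e }  = Ω∖{ b }
Round 2 (1 new):
  { d }  = Ω∖{ a, b, c, e }
Round 3: no new sets; the family is a σ-algebra.

|σ(𝒢)| = 8.  σ(𝒢) = { ∅, { b }, { d }, { b, d }, { a, c, e }, { a, b, c, e }, { a, c, d, e }, Ω }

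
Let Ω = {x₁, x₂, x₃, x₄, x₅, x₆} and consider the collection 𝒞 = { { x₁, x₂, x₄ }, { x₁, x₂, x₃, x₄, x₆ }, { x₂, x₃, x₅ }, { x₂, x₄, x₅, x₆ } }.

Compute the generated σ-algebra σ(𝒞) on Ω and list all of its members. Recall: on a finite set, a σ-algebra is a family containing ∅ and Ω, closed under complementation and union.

σ(𝒞) (64 sets): { ∅, { x₁ }, { x₂ }, { x₃ }, { x₄ }, { x₅ }, { x₆ }, { x₁, x₂ }, { x₁, x₃ }, { x₁, x₄ }, { x₁, x₅ }, { x₁, x₆ }, { x₂, x₃ }, { x₂, x₄ }, { x₂, x₅ }, { x₂, x₆ }, { x₃, x₄ }, { x₃, x₅ }, { x₃, x₆ }, { x₄, x₅ }, { x₄, x₆ }, { x₅, x₆ }, { x₁, x₂, x₃ }, { x₁, x₂, x₄ }, { x₁, x₂, x₅ }, { x₁, x₂, x₆ }, { x₁, x₃, x₄ }, { x₁, x₃, x₅ }, { x₁, x₃, x₆ }, { x₁, x₄, x₅ }, { x₁, x₄, x₆ }, { x₁, x₅, x₆ }, { x₂, x₃, x₄ }, { x₂, x₃, x₅ }, { x₂, x₃, x₆ }, { x₂, x₄, x₅ }, { x₂, x₄, x₆ }, { x₂, x₅, x₆ }, { x₃, x₄, x₅ }, { x₃, x₄, x₆ }, { x₃, x₅, x₆ }, { x₄, x₅, x₆ }, { x₁, x₂, x₃, x₄ }, { x₁, x₂, x₃, x₅ }, { x₁, x₂, x₃, x₆ }, { x₁, x₂, x₄, x₅ }, { x₁, x₂, x₄, x₆ }, { x₁, x₂, x₅, x₆ }, { x₁, x₃, x₄, x₅ }, { x₁, x₃, x₄, x₆ }, { x₁, x₃, x₅, x₆ }, { x₁, x₄, x₅, x₆ }, { x₂, x₃, x₄, x₅ }, { x₂, x₃, x₄, x₆ }, { x₂, x₃, x₅, x₆ }, { x₂, x₄, x₅, x₆ }, { x₃, x₄, x₅, x₆ }, { x₁, x₂, x₃, x₄, x₅ }, { x₁, x₂, x₃, x₄, x₆ }, { x₁, x₂, x₃, x₅, x₆ }, { x₁, x₂, x₄, x₅, x₆ }, { x₁, x₃, x₄, x₅, x₆ }, { x₂, x₃, x₄, x₅, x₆ }, Ω }

Check:
Initial family (6 sets): { ∅, { x₁, x₂, x₄ }, { x₂, x₃, x₅ }, { x₂, x₄, x₅, x₆ }, { x₁, x₂, x₃, x₄, x₆ }, Ω }.
Step 1 (7 new):
  { x₅ }  = complement { x₁, x₂, x₃, x₄, x₆ }
  { x₁, x₃ }  = complement { x₂, x₄, x₅, x₆ }
  { x₁, x₄, x₆ }  = complement { x₂, x₃, x₅ }
  { x₃, x₅, x₆ }  = complement { x₁, x₂, x₄ }
  { x₁, x₂, x₃, x₄, x₅ }  = { x₂, x₃, x₅ } ∪ { x₁, x₂, x₄ }
  { x₁, x₂, x₄, x₅, x₆ }  = { x₂, x₄, x₅, x₆ } ∪ { x₁, x₂, x₄ }
  { x₂, x₃, x₄, x₅, x₆ }  = { x₂, x₃, x₅ } ∪ { x₂, x₄, x₅, x₆ }
  |family| = 13
Step 2. New:
  { x₁ }  = complement { x₂, x₃, x₄, x₅, x₆ }
  { x₃ }  = complement { x₁, x₂, x₄, x₅, x₆ }
  { x₆ }  = complement { x₁, x₂, x₃, x₄, x₅ }
  { x₁, x₃, x₅ }  = { x₅ } ∪ { x₁, x₃ }
  { x₁, x₂, x₃, x₄ }  = { x₁, x₂, x₄ } ∪ { x₁, x₃ }
  { x₁, x₂, x₃, x₅ }  = { x₂, x₃, x₅ } ∪ { x₁, x₃ }
  { x₁, x₂, x₄, x₅ }  = { x₁, x₂, x₄ } ∪ { x₅ }
  { x₁, x₂, x₄, x₆ }  = { x₁, x₄, x₆ } ∪ { x₁, x₂, x₄ }
  { x₁, x₃, x₄, x₆ }  = { x₁, x₄, x₆ } ∪ { x₁, x₃ }
  { x₁, x₃, x₅, x₆ }  = { x₁, x₃ } ∪ { x₃, x₅, x₆ }
  { x₁, x₄, x₅, x₆ }  = { x₁, x₄, x₆ } ∪ { x₅ }
  { x₂, x₃, x₅, x₆ }  = { x₂, x₃, x₅ } ∪ { x₃, x₅, x₆ }
  { x₁, x₃, x₄, x₅, x₆ }  = { x₁, x₄, x₆ } ∪ { x₃, x₅, x₆ }
  |family| = 26
Step 3 (14 new):
  { x₂ }  = complement { x₁, x₃, x₄, x₅, x₆ }
  { x₁, x₄ }  = complement { x₂, x₃, x₅, x₆ }
  { x₁, x₅ }  = { x₅ } ∪ { x₁ }
  { x₁, x₆ }  = { x₆ } ∪ { x₁ }
  { x₂, x₃ }  = complement { x₁, x₄, x₅, x₆ }
  { x₂, x₄ }  = complement { x₁, x₃, x₅, x₆ }
  { x₂, x₅ }  = complement { x₁, x₃, x₄, x₆ }
  { x₃, x₅ }  = complement { x₁, x₂, x₄, x₆ }
  { x₃, x₆ }  = complement { x₁, x₂, x₄, x₅ }
  { x₄, x₆ }  = complement { x₁, x₂, x₃, x₅ }
  { x₅, x₆ }  = complement { x₁, x₂, x₃, x₄ }
  { x₁, x₃, x₆ }  = { x₁, x₃ } ∪ { x₆ }
  { x₂, x₄, x₆ }  = complement { x₁, x₃, x₅ }
  { x₁, x₂, x₃, x₅, x₆ }  = { x₁, x₃, x₅ } ∪ { x₂, x₃, x₅, x₆ }
  |family| = 40
Step 4: +21 →
  { x₄ }  = complement { x₁, x₂, x₃, x₅, x₆ }
  { x₁, x₂ }  = { x₂ } ∪ { x₁ }
  { x₂, x₆ }  = { x₂ } ∪ { x₆ }
  { x₁, x₂, x₃ }  = { x₂ } ∪ { x₁, x₃ }
  { x₁, x₂, x₅ }  = { x₂ } ∪ { x₁, x₅ }
  { x₁, x₂, x₆ }  = { x₁, x₆ } ∪ { x₂ }
  { x₁, x₃, x₄ }  = { x₁, x₃ } ∪ { x₁, x₄ }
  { x₁, x₄, x₅ }  = { x₁, x₄ } ∪ { x₁, x₅ }
  { x₁, x₅, x₆ }  = { x₁, x₆ } ∪ { x₅, x₆ }
  { x₂, x₃, x₄ }  = { x₃ } ∪ { x₂, x₄ }
  { x₂, x₃, x₆ }  = { x₂ } ∪ { x₃, x₆ }
  { x₂, x₄, x₅ }  = complement { x₁, x₃, x₆ }
  { x₂, x₅, x₆ }  = { x₂ } ∪ { x₅, x₆ }
  { x₃, x₄, x₆ }  = { x₃ } ∪ { x₄, x₆ }
  { x₄, x₅, x₆ }  = { x₅, x₆ } ∪ { x₄, x₆ }
  { x₁, x₂, x₃, x₆ }  = { x₁, x₃, x₆ } ∪ { x₂ }
  { x₁, x₂, x₅, x₆ }  = { x₁, x₆ } ∪ { x₂, x₅ }
  { x₁, x₃, x₄, x₅ }  = { x₁, x₃, x₅ } ∪ { x₁, x₄ }
  { x₂, x₃, x₄, x₅ }  = complement { x₁, x₆ }
  { x₂, x₃, x₄, x₆ }  = complement { x₁, x₅ }
  { x₃, x₄, x₅, x₆ }  = { x₃, x₅ } ∪ { x₄, x₆ }
  |family| = 61
Step 5 (3 new):
  { x₃, x₄ }  = complement { x₁, x₂, x₅, x₆ }
  { x₄, x₅ }  = complement { x₁, x₂, x₃, x₆ }
  { x₃, x₄, x₅ }  = complement { x₁, x₂, x₆ }
  |family| = 64
Step 6: closed — nothing new.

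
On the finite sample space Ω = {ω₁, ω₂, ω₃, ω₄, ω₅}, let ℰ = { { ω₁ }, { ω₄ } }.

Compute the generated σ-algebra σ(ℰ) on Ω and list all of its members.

Take S₀ = ℰ ∪ {∅, Ω} = { {}, { ω₁ }, { ω₄ }, Ω }.
Pass 1: 3 new —
  { ω₁, ω₄ }  = { ω₁ } ∪ { ω₄ }
  { ω₁, ω₂, ω₃, ω₅ }  = Ω∖{ ω₄ }
  { ω₂, ω₃, ω₄, ω₅ }  = Ω∖{ ω₁ }
  — 7 sets.
Pass 2: 1 new —
  { ω₂, ω₃, ω₅ }  = Ω∖{ ω₁, ω₄ }
  — 8 sets.
Pass 3: closed — nothing new.

σ(ℰ) = { {}, { ω₁ }, { ω₄ }, { ω₁, ω₄ }, { ω₂, ω₃, ω₅ }, { ω₁, ω₂, ω₃, ω₅ }, { ω₂, ω₃, ω₄, ω₅ }, Ω }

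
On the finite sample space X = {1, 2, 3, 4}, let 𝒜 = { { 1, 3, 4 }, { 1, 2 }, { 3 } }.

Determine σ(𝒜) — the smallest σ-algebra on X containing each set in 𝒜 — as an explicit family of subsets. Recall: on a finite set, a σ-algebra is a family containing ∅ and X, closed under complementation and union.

Take S₀ = 𝒜 ∪ {∅, X} = { {  }, { 3 }, { 1, 2 }, { 1, 3, 4 }, X }.
Iteration 1: +4 →
  { 2 }  = ᶜ of { 1, 3, 4 }
  { 3, 4 }  = ᶜ of { 1, 2 }
  { 1, 2, 3 }  = { 3 } ∪ { 1, 2 }
  { 1, 2, 4 }  = ᶜ of { 3 }
  (now 9)
Iteration 2: +3 →
  { 4 }  = ᶜ of { 1, 2, 3 }
  { 2, 3 }  = { 2 } ∪ { 3 }
  { 2, 3, 4 }  = { 3, 4 } ∪ { 2 }
  (now 12)
Iteration 3 (3 new):
  { 1 }  = ᶜ of { 2, 3, 4 }
  { 1, 4 }  = ᶜ of { 2, 3 }
  { 2, 4 }  = { 4 } ∪ { 2 }
  (now 15)
Iteration 4 adds 1:
  { 1, 3 }  = ᶜ of { 2, 4 }
  (now 16)
Iteration 5: stable.

Hence σ(𝒜) has 16 members: { {  }, { 1 }, { 2 }, { 3 }, { 4 }, { 1, 2 }, { 1, 3 }, { 1, 4 }, { 2, 3 }, { 2, 4 }, { 3, 4 }, { 1, 2, 3 }, { 1, 2, 4 }, { 1, 3, 4 }, { 2, 3, 4 }, X }.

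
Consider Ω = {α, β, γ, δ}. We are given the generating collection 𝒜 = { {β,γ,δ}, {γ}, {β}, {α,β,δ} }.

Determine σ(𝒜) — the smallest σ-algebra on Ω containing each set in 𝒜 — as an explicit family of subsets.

Answer: σ(𝒜) = { ∅, {α}, {β}, {γ}, {δ}, {α,β}, {α,γ}, {α,δ}, {β,γ}, {β,δ}, {γ,δ}, {α,β,γ}, {α,β,δ}, {α,γ,δ}, {β,γ,δ}, Ω }

Derivation:
Begin from { ∅, {β}, {γ}, {α,β,δ}, {β,γ,δ}, Ω } (that is, 𝒜 plus ∅ and Ω).
Pass 1 adds 3:
  {α}  = Ω∖{β,γ,δ}
  {β,γ}  = {γ} ∪ {β}
  {α,γ,δ}  = Ω∖{β}
  |family| = 9
Pass 2 adds 4:
  {α,β}  = {β} ∪ {α}
  {α,γ}  = {γ} ∪ {α}
  {α,δ}  = Ω∖{β,γ}
  {α,β,γ}  = {β,γ} ∪ {α}
  |family| = 13
Pass 3 (3 new):
  {δ}  = Ω∖{α,β,γ}
  {β,δ}  = Ω∖{α,γ}
  {γ,δ}  = Ω∖{α,β}
  |family| = 16
Pass 4: stable.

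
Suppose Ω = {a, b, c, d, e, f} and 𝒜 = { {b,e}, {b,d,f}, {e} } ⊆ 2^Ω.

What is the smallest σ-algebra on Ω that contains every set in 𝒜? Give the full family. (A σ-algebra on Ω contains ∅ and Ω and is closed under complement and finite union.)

Take S₀ = 𝒜 ∪ {∅, Ω} = { {}, {e}, {b,e}, {b,d,f}, Ω }.
Step 1. New:
  {a,c,e}  = {b,d,f}ᶜ
  {a,c,d,f}  = {b,e}ᶜ
  {b,d,e,f}  = {b,d,f} ∪ {b,e}
  {a,b,c,d,f}  = {e}ᶜ
  — 9 sets.
Step 2 (3 new):
  {a,c}  = {b,d,e,f}ᶜ
  {a,b,c,e}  = {b,e} ∪ {a,c,e}
  {a,c,d,e,f}  = {a,c,e} ∪ {a,c,d,f}
  — 12 sets.
Step 3: +2 →
  {b}  = {a,c,d,e,f}ᶜ
  {d,f}  = {a,b,c,e}ᶜ
  — 14 sets.
Step 4. New:
  {a,b,c}  = {a,c} ∪ {b}
  {d,e,f}  = {d,f} ∪ {e}
  — 16 sets.
Step 5: closed — nothing new.

|σ(𝒜)| = 16.  σ(𝒜) = { {}, {b}, {e}, {a,c}, {b,e}, {d,f}, {a,b,c}, {a,c,e}, {b,d,f}, {d,e,f}, {a,b,c,e}, {a,c,d,f}, {b,d,e,f}, {a,b,c,d,f}, {a,c,d,e,f}, Ω }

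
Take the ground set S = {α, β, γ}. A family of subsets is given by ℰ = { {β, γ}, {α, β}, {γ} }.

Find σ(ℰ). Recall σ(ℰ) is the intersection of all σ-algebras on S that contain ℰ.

Begin from { {}, {γ}, {α, β}, {β, γ}, S } (that is, ℰ plus ∅ and S).
Step 1. New:
  {α}  = S∖{β, γ}
  [6 total]
Step 2 (1 new):
  {α, γ}  = {γ} ∪ {α}
  [7 total]
Step 3: 1 new —
  {β}  = S∖{α, γ}
  [8 total]
After Step 4 the family is unchanged; done.

Therefore σ(ℰ) = { {}, {α}, {β}, {γ}, {α, β}, {α, γ}, {β, γ}, S } (|σ(ℰ)| = 8).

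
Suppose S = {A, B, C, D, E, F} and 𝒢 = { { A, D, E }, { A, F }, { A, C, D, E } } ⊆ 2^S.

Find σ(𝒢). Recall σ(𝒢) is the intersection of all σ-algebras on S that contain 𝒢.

Begin from { {  }, { A, F }, { A, D, E }, { A, C, D, E }, S } (that is, 𝒢 plus ∅ and S).
Step 1: +5 →
  { B, F }  = { A, C, D, E }ᶜ
  { B, C, F }  = { A, D, E }ᶜ
  { A, D, E, F }  = { A, D, E } ∪ { A, F }
  { B, C, D, E }  = { A, F }ᶜ
  { A, C, D, E, F }  = { A, C, D, E } ∪ { A, F }
Step 2: 7 new —
  { B }  = { A, C, D, E, F }ᶜ
  { B, C }  = { A, D, E, F }ᶜ
  { A, B, F }  = { A, F } ∪ { B, F }
  { A, B, C, F }  = { A, F } ∪ { B, C, F }
  { A, B, C, D, E }  = { A, D, E } ∪ { B, C, D, E }
  { A, B, D, E, F }  = { A, D, E } ∪ { B, F }
  { B, C, D, E, F }  = { B, C, F } ∪ { B, C, D, E }
Step 3: 6 new —
  { A }  = { B, C, D, E, F }ᶜ
  { C }  = { A, B, D, E, F }ᶜ
  { F }  = { A, B, C, D, E }ᶜ
  { D, E }  = { A, B, C, F }ᶜ
  { C, D, E }  = { A, B, F }ᶜ
  { A, B, D, E }  = { A, D, E } ∪ { B }
Step 4 (9 new):
  { A, B }  = { B } ∪ { A }
  { A, C }  = { C } ∪ { A }
  { C, F }  = { A, B, D, E }ᶜ
  { A, B, C }  = { B, C } ∪ { A }
  { A, C, F }  = { A, F } ∪ { C }
  { B, D, E }  = { B } ∪ { D, E }
  { D, E, F }  = { F } ∪ { D, E }
  { B, D, E, F }  = { B, F } ∪ { D, E }
  { C, D, E, F }  = { C, D, E } ∪ { F }
Step 5: no new sets; the family is a σ-algebra.

σ(𝒢) = { {  }, { A }, { B }, { C }, { F }, { A, B }, { A, C }, { A, F }, { B, C }, { B, F }, { C, F }, { D, E }, { A, B, C }, { A, B, F }, { A, C, F }, { A, D, E }, { B, C, F }, { B, D, E }, { C, D, E }, { D, E, F }, { A, B, C, F }, { A, B, D, E }, { A, C, D, E }, { A, D, E, F }, { B, C, D, E }, { B, D, E, F }, { C, D, E, F }, { A, B, C, D, E }, { A, B, D, E, F }, { A, C, D, E, F }, { B, C, D, E, F }, S }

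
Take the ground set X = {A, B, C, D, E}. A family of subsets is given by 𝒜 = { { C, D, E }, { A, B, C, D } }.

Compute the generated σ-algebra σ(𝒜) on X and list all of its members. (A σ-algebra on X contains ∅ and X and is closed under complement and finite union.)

σ(𝒜) = { {}, { E }, { A, B }, { C, D }, { A, B, E }, { C, D, E }, { A, B, C, D }, X }

Check:
Initial family (4 sets): { {}, { C, D, E }, { A, B, C, D }, X }.
Round 1 adds 2:
  { E }  = ᶜ of { A, B, C, D }
  { A, B }  = ᶜ of { C, D, E }
  — 6 sets.
Round 2. New:
  { A, B, E }  = { A, B } ∪ { E }
  — 7 sets.
Round 3 adds 1:
  { C, D }  = ᶜ of { A, B, E }
  — 8 sets.
Round 4: closed — nothing new.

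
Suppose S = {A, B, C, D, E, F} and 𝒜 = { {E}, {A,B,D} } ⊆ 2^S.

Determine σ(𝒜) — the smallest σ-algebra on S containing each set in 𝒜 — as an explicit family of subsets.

Begin from { ∅, {E}, {A,B,D}, S } (that is, 𝒜 plus ∅ and S).
Round 1: 3 new —
  {C,E,F}  = {A,B,D}ᶜ
  {A,B,D,E}  = {A,B,D} ∪ {E}
  {A,B,C,D,F}  = {E}ᶜ
  — 7 sets.
Round 2. New:
  {C,F}  = {A,B,D,E}ᶜ
  — 8 sets.
Round 3: already closed under ᶜ and ∪.

Therefore σ(𝒜) = { ∅, {E}, {C,F}, {A,B,D}, {C,E,F}, {A,B,D,E}, {A,B,C,D,F}, S } (|σ(𝒜)| = 8).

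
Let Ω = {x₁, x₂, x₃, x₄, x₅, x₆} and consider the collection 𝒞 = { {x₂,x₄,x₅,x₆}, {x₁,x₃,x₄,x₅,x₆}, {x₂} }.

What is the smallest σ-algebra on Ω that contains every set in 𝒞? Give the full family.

Take S₀ = 𝒞 ∪ {∅, Ω} = { {}, {x₂}, {x₂,x₄,x₅,x₆}, {x₁,x₃,x₄,x₅,x₆}, Ω }.
Round 1: 1 new —
  {x₁,x₃}  = complement {x₂,x₄,x₅,x₆}
  — 6 sets.
Round 2 adds 1:
  {x₁,x₂,x₃}  = {x₂} ∪ {x₁,x₃}
  — 7 sets.
Round 3 (1 new):
  {x₄,x₅,x₆}  = complement {x₁,x₂,x₃}
  — 8 sets.
Round 4: already closed under ᶜ and ∪.

|σ(𝒞)| = 8.  σ(𝒞) = { {}, {x₂}, {x₁,x₃}, {x₁,x₂,x₃}, {x₄,x₅,x₆}, {x₂,x₄,x₅,x₆}, {x₁,x₃,x₄,x₅,x₆}, Ω }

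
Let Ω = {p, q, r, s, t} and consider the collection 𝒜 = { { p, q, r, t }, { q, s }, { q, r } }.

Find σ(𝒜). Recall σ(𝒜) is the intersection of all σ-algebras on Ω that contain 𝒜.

Answer: σ(𝒜) = { ∅, { q }, { r }, { s }, { p, t }, { q, r }, { q, s }, { r, s }, { p, q, t }, { p, r, t }, { p, s, t }, { q, r, s }, { p, q, r, t }, { p, q, s, t }, { p, r, s, t }, Ω }

Check:
Begin from { ∅, { q, r }, { q, s }, { p, q, r, t }, Ω } (that is, 𝒜 plus ∅ and Ω).
Round 1. New:
  { s }  = { p, q, r, t }ᶜ
  { p, r, t }  = { q, s }ᶜ
  { p, s, t }  = { q, r }ᶜ
  { q, r, s }  = { q, r } ∪ { q, s }
  |family| = 9
Round 2 adds 3:
  { p, t }  = { q, r, s }ᶜ
  { p, q, s, t }  = { p, s, t } ∪ { q, s }
  { p, r, s, t }  = { p, s, t } ∪ { p, r, t }
  |family| = 12
Round 3 adds 2:
  { q }  = { p, r, s, t }ᶜ
  { r }  = { p, q, s, t }ᶜ
  |family| = 14
Round 4. New:
  { r, s }  = { r } ∪ { s }
  { p, q, t }  = { p, t } ∪ { q }
  |family| = 16
Round 5: stable.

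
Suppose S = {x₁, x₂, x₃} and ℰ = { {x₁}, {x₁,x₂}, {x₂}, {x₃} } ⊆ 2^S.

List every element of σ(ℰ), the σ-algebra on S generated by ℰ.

Take S₀ = ℰ ∪ {∅, S} = { {}, {x₁}, {x₂}, {x₃}, {x₁,x₂}, S }.
Step 1: +2 →
  {x₁,x₃}  = {x₂}ᶜ
  {x₂,x₃}  = {x₁}ᶜ
  [8 total]
After Step 2 the family is unchanged; done.

σ(ℰ) = { {}, {x₁}, {x₂}, {x₃}, {x₁,x₂}, {x₁,x₃}, {x₂,x₃}, S }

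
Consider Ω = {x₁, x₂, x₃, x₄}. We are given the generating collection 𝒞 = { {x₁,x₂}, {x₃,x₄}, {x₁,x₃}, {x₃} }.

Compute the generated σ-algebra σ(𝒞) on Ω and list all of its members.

Begin from { {}, {x₃}, {x₁,x₂}, {x₁,x₃}, {x₃,x₄}, Ω } (that is, 𝒞 plus ∅ and Ω).
Step 1: 4 new —
  {x₂,x₄}  = {x₁,x₃}ᶜ
  {x₁,x₂,x₃}  = {x₃} ∪ {x₁,x₂}
  {x₁,x₂,x₄}  = {x₃}ᶜ
  {x₁,x₃,x₄}  = {x₃,x₄} ∪ {x₁,x₃}
  — 10 sets.
Step 2: +3 →
  {x₂}  = {x₁,x₃,x₄}ᶜ
  {x₄}  = {x₁,x₂,x₃}ᶜ
  {x₂,x₃,x₄}  = {x₃,x₄} ∪ {x₂,x₄}
  — 13 sets.
Step 3. New:
  {x₁}  = {x₂,x₃,x₄}ᶜ
  {x₂,x₃}  = {x₃} ∪ {x₂}
  — 15 sets.
Step 4: 1 new —
  {x₁,x₄}  = {x₂,x₃}ᶜ
  — 16 sets.
Step 5: no new sets; the family is a σ-algebra.

σ(𝒞) = { {}, {x₁}, {x₂}, {x₃}, {x₄}, {x₁,x₂}, {x₁,x₃}, {x₁,x₄}, {x₂,x₃}, {x₂,x₄}, {x₃,x₄}, {x₁,x₂,x₃}, {x₁,x₂,x₄}, {x₁,x₃,x₄}, {x₂,x₃,x₄}, Ω }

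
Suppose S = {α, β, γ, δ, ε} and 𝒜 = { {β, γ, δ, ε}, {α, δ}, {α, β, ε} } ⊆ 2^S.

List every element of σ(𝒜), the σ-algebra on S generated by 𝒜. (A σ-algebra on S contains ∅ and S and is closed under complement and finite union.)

Start: 𝒜 ∪ {∅, S} = { {}, {α, δ}, {α, β, ε}, {β, γ, δ, ε}, S }.
Pass 1: +4 →
  {α}  = S∖{β, γ, δ, ε}
  {γ, δ}  = S∖{α, β, ε}
  {β, γ, ε}  = S∖{α, δ}
  {α, β, δ, ε}  = {α, β, ε} ∪ {α, δ}
Pass 2: 3 new —
  {γ}  = S∖{α, β, δ, ε}
  {α, γ, δ}  = {γ, δ} ∪ {α, δ}
  {α, β, γ, ε}  = {α, β, ε} ∪ {β, γ, ε}
Pass 3 (3 new):
  {δ}  = S∖{α, β, γ, ε}
  {α, γ}  = {γ} ∪ {α}
  {β, ε}  = S∖{α, γ, δ}
Pass 4 adds 1:
  {β, δ, ε}  = S∖{α, γ}
Pass 5: stable.

Therefore σ(𝒜) = { {}, {α}, {γ}, {δ}, {α, γ}, {α, δ}, {β, ε}, {γ, δ}, {α, β, ε}, {α, γ, δ}, {β, γ, ε}, {β, δ, ε}, {α, β, γ, ε}, {α, β, δ, ε}, {β, γ, δ, ε}, S } (|σ(𝒜)| = 16).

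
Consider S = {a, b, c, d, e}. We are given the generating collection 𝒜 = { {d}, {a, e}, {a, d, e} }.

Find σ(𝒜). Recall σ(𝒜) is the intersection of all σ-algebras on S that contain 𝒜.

Take S₀ = 𝒜 ∪ {∅, S} = { {}, {d}, {a, e}, {a, d, e}, S }.
Round 1. New:
  {b, c}  = S∖{a, d, e}
  {b, c, d}  = S∖{a, e}
  {a, b, c, e}  = S∖{d}
  |family| = 8
After Round 2 the family is unchanged; done.

Hence σ(𝒜) has 8 members: { {}, {d}, {a, e}, {b, c}, {a, d, e}, {b, c, d}, {a, b, c, e}, S }.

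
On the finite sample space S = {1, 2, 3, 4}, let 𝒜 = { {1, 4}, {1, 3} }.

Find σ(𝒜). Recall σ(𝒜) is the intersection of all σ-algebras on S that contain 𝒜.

σ(𝒜) = { {}, {1}, {2}, {3}, {4}, {1, 2}, {1, 3}, {1, 4}, {2, 3}, {2, 4}, {3, 4}, {1, 2, 3}, {1, 2, 4}, {1, 3, 4}, {2, 3, 4}, S }

Working:
Seed the family with 𝒜 together with ∅ and S: { {}, {1, 3}, {1, 4}, S }.
Iteration 1: 3 new —
  {2, 3}  = complement {1, 4}
  {2, 4}  = complement {1, 3}
  {1, 3, 4}  = {1, 3} ∪ {1, 4}
Iteration 2. New:
  {2}  = complement {1, 3, 4}
  {1, 2, 3}  = {2, 3} ∪ {1, 3}
  {1, 2, 4}  = {1, 4} ∪ {2, 4}
  {2, 3, 4}  = {2, 3} ∪ {2, 4}
Iteration 3: +3 →
  {1}  = complement {2, 3, 4}
  {3}  = complement {1, 2, 4}
  {4}  = complement {1, 2, 3}
Iteration 4 (2 new):
  {1, 2}  = {2} ∪ {1}
  {3, 4}  = {3} ∪ {4}
Iteration 5: no new sets; the family is a σ-algebra.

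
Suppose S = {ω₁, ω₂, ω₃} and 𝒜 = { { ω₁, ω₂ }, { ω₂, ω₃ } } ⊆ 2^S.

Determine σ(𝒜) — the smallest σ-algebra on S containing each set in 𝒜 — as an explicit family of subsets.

|σ(𝒜)| = 8.  σ(𝒜) = { ∅, { ω₁ }, { ω₂ }, { ω₃ }, { ω₁, ω₂ }, { ω₁, ω₃ }, { ω₂, ω₃ }, S }

Trace:
Begin from { ∅, { ω₁, ω₂ }, { ω₂, ω₃ }, S } (that is, 𝒜 plus ∅ and S).
Round 1 adds 2:
  { ω₁ }  = S∖{ ω₂, ω₃ }
  { ω₃ }  = S∖{ ω₁, ω₂ }
Round 2: +1 →
  { ω₁, ω₃ }  = { ω₃ } ∪ { ω₁ }
Round 3 adds 1:
  { ω₂ }  = S∖{ ω₁, ω₃ }
After Round 4 the family is unchanged; done.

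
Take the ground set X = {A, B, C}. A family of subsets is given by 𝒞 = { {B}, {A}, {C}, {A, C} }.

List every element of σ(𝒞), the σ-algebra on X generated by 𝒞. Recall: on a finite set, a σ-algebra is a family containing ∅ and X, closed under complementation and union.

Answer: σ(𝒞) = { ∅, {A}, {B}, {C}, {A, B}, {A, C}, {B, C}, X }

Working:
Seed the family with 𝒞 together with ∅ and X: { ∅, {A}, {B}, {C}, {A, C}, X }.
Iteration 1 adds 2:
  {A, B}  = ᶜ of {C}
  {B, C}  = ᶜ of {A}
After Iteration 2 the family is unchanged; done.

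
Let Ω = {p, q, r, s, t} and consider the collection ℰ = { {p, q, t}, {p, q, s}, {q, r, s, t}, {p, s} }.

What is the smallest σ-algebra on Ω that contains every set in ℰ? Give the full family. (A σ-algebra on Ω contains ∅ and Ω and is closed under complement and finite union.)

Initial family (6 sets): { {}, {p, s}, {p, q, s}, {p, q, t}, {q, r, s, t}, Ω }.
Step 1 (5 new):
  {p}  = Ω∖{q, r, s, t}
  {r, s}  = Ω∖{p, q, t}
  {r, t}  = Ω∖{p, q, s}
  {q, r, t}  = Ω∖{p, s}
  {p, q, s, t}  = {p, q, t} ∪ {p, s}
  [11 total]
Step 2: +7 →
  {r}  = Ω∖{p, q, s, t}
  {p, r, s}  = {r, s} ∪ {p, s}
  {p, r, t}  = {r, t} ∪ {p}
  {r, s, t}  = {r, s} ∪ {r, t}
  {p, q, r, s}  = {r, s} ∪ {p, q, s}
  {p, q, r, t}  = {p, q, t} ∪ {q, r, t}
  {p, r, s, t}  = {p, s} ∪ {r, t}
  [18 total]
Step 3. New:
  {q}  = Ω∖{p, r, s, t}
  {s}  = Ω∖{p, q, r, t}
  {t}  = Ω∖{p, q, r, s}
  {p, q}  = Ω∖{r, s, t}
  {p, r}  = {r} ∪ {p}
  {q, s}  = Ω∖{p, r, t}
  {q, t}  = Ω∖{p, r, s}
  [25 total]
Step 4 (7 new):
  {p, t}  = {t} ∪ {p}
  {q, r}  = {q} ∪ {r}
  {s, t}  = {t} ∪ {s}
  {p, q, r}  = {p, q} ∪ {r}
  {p, s, t}  = {t} ∪ {p, s}
  {q, r, s}  = {r, s} ∪ {q}
  {q, s, t}  = Ω∖{p, r}
  [32 total]
Step 5 adds nothing — fixpoint reached.

σ(ℰ) = { {}, {p}, {q}, {r}, {s}, {t}, {p, q}, {p, r}, {p, s}, {p, t}, {q, r}, {q, s}, {q, t}, {r, s}, {r, t}, {s, t}, {p, q, r}, {p, q, s}, {p, q, t}, {p, r, s}, {p, r, t}, {p, s, t}, {q, r, s}, {q, r, t}, {q, s, t}, {r, s, t}, {p, q, r, s}, {p, q, r, t}, {p, q, s, t}, {p, r, s, t}, {q, r, s, t}, Ω }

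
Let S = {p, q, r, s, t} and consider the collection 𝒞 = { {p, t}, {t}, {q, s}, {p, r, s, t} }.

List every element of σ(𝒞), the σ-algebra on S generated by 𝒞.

σ(𝒞) = { ∅, {p}, {q}, {r}, {s}, {t}, {p, q}, {p, r}, {p, s}, {p, t}, {q, r}, {q, s}, {q, t}, {r, s}, {r, t}, {s, t}, {p, q, r}, {p, q, s}, {p, q, t}, {p, r, s}, {p, r, t}, {p, s, t}, {q, r, s}, {q, r, t}, {q, s, t}, {r, s, t}, {p, q, r, s}, {p, q, r, t}, {p, q, s, t}, {p, r, s, t}, {q, r, s, t}, S }

Derivation:
Initial family (6 sets): { ∅, {t}, {p, t}, {q, s}, {p, r, s, t}, S }.
Round 1: 6 new —
  {q}  = S∖{p, r, s, t}
  {p, r, t}  = S∖{q, s}
  {q, r, s}  = S∖{p, t}
  {q, s, t}  = {q, s} ∪ {t}
  {p, q, r, s}  = S∖{t}
  {p, q, s, t}  = {p, t} ∪ {q, s}
  (now 12)
Round 2: 6 new —
  {r}  = S∖{p, q, s, t}
  {p, r}  = S∖{q, s, t}
  {q, t}  = {q} ∪ {t}
  {p, q, t}  = {q} ∪ {p, t}
  {p, q, r, t}  = {p, r, t} ∪ {q}
  {q, r, s, t}  = {q, r, s} ∪ {t}
  (now 18)
Round 3: 8 new —
  {p}  = S∖{q, r, s, t}
  {s}  = S∖{p, q, r, t}
  {q, r}  = {r} ∪ {q}
  {r, s}  = S∖{p, q, t}
  {r, t}  = {r} ∪ {t}
  {p, q, r}  = {p, r} ∪ {q}
  {p, r, s}  = S∖{q, t}
  {q, r, t}  = {r} ∪ {q, t}
  (now 26)
Round 4. New:
  {p, q}  = {q} ∪ {p}
  {p, s}  = S∖{q, r, t}
  {s, t}  = S∖{p, q, r}
  {p, q, s}  = S∖{r, t}
  {p, s, t}  = S∖{q, r}
  {r, s, t}  = {r, s} ∪ {t}
  (now 32)
Round 5: no new sets; the family is a σ-algebra.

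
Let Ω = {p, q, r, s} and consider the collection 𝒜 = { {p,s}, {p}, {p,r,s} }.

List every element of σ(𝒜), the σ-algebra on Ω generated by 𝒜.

Take S₀ = 𝒜 ∪ {∅, Ω} = { ∅, {p}, {p,s}, {p,r,s}, Ω }.
Iteration 1: 3 new —
  {q}  = complement {p,r,s}
  {q,r}  = complement {p,s}
  {q,r,s}  = complement {p}
  — 8 sets.
Iteration 2 adds 3:
  {p,q}  = {q} ∪ {p}
  {p,q,r}  = {q,r} ∪ {p}
  {p,q,s}  = {q} ∪ {p,s}
  — 11 sets.
Iteration 3 adds 3:
  {r}  = complement {p,q,s}
  {s}  = complement {p,q,r}
  {r,s}  = complement {p,q}
  — 14 sets.
Iteration 4 (2 new):
  {p,r}  = {r} ∪ {p}
  {q,s}  = {s} ∪ {q}
  — 16 sets.
Iteration 5: stable.

Hence σ(𝒜) has 16 members: { ∅, {p}, {q}, {r}, {s}, {p,q}, {p,r}, {p,s}, {q,r}, {q,s}, {r,s}, {p,q,r}, {p,q,s}, {p,r,s}, {q,r,s}, Ω }.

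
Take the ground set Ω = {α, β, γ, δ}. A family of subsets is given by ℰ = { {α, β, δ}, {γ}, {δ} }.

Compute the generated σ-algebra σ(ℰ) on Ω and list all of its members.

Take S₀ = ℰ ∪ {∅, Ω} = { {}, {γ}, {δ}, {α, β, δ}, Ω }.
Pass 1. New:
  {γ, δ}  = {γ} ∪ {δ}
  {α, β, γ}  = complement {δ}
  (now 7)
Pass 2. New:
  {α, β}  = complement {γ, δ}
  (now 8)
Pass 3: stable.

σ(ℰ) = { {}, {γ}, {δ}, {α, β}, {γ, δ}, {α, β, γ}, {α, β, δ}, Ω }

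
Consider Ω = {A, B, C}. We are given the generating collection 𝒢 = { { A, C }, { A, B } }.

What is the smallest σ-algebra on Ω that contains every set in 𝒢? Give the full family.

Begin from { {}, { A, B }, { A, C }, Ω } (that is, 𝒢 plus ∅ and Ω).
Pass 1: 2 new —
  { B }  = ᶜ of { A, C }
  { C }  = ᶜ of { A, B }
  |family| = 6
Pass 2 (1 new):
  { B, C }  = { C } ∪ { B }
  |family| = 7
Pass 3: +1 →
  { A }  = ᶜ of { B, C }
  |family| = 8
After Pass 4 the family is unchanged; done.

σ(𝒢) = { {}, { A }, { B }, { C }, { A, B }, { A, C }, { B, C }, Ω }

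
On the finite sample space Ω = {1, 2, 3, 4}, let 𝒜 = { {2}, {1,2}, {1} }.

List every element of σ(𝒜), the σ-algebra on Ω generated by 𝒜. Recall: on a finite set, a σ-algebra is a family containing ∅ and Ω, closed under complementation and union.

σ(𝒜) = { {}, {1}, {2}, {1,2}, {3,4}, {1,3,4}, {2,3,4}, Ω }

Derivation:
Initial family (5 sets): { {}, {1}, {2}, {1,2}, Ω }.
Step 1. New:
  {3,4}  = {1,2}ᶜ
  {1,3,4}  = {2}ᶜ
  {2,3,4}  = {1}ᶜ
Step 2 adds nothing — fixpoint reached.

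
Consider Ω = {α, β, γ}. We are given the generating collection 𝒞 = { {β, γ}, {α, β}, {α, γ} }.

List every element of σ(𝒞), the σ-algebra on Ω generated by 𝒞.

Take S₀ = 𝒞 ∪ {∅, Ω} = { {}, {α, β}, {α, γ}, {β, γ}, Ω }.
Round 1: 3 new —
  {α}  = ᶜ of {β, γ}
  {β}  = ᶜ of {α, γ}
  {γ}  = ᶜ of {α, β}
  |family| = 8
Round 2: stable.

Therefore σ(𝒞) = { {}, {α}, {β}, {γ}, {α, β}, {α, γ}, {β, γ}, Ω } (|σ(𝒞)| = 8).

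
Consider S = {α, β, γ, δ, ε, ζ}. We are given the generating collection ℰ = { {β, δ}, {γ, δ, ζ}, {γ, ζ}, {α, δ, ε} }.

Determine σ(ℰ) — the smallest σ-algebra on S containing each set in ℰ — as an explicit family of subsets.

Begin from { ∅, {β, δ}, {γ, ζ}, {α, δ, ε}, {γ, δ, ζ}, S } (that is, ℰ plus ∅ and S).
Iteration 1: 6 new —
  {α, β, ε}  = ᶜ of {γ, δ, ζ}
  {β, γ, ζ}  = ᶜ of {α, δ, ε}
  {α, β, δ, ε}  = ᶜ of {γ, ζ}
  {α, γ, ε, ζ}  = ᶜ of {β, δ}
  {β, γ, δ, ζ}  = {γ, ζ} ∪ {β, δ}
  {α, γ, δ, ε, ζ}  = {α, δ, ε} ∪ {γ, ζ}
Iteration 2 (3 new):
  {β}  = ᶜ of {α, γ, δ, ε, ζ}
  {α, ε}  = ᶜ of {β, γ, δ, ζ}
  {α, β, γ, ε, ζ}  = {α, γ, ε, ζ} ∪ {β, γ, ζ}
Iteration 3. New:
  {δ}  = ᶜ of {α, β, γ, ε, ζ}
Iteration 4: closed — nothing new.

σ(ℰ) = { ∅, {β}, {δ}, {α, ε}, {β, δ}, {γ, ζ}, {α, β, ε}, {α, δ, ε}, {β, γ, ζ}, {γ, δ, ζ}, {α, β, δ, ε}, {α, γ, ε, ζ}, {β, γ, δ, ζ}, {α, β, γ, ε, ζ}, {α, γ, δ, ε, ζ}, S }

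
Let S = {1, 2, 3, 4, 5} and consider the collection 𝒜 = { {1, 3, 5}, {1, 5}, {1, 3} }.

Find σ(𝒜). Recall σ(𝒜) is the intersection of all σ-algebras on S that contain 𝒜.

σ(𝒜) = { ∅, {1}, {3}, {5}, {1, 3}, {1, 5}, {2, 4}, {3, 5}, {1, 2, 4}, {1, 3, 5}, {2, 3, 4}, {2, 4, 5}, {1, 2, 3, 4}, {1, 2, 4, 5}, {2, 3, 4, 5}, S }

Check:
Seed the family with 𝒜 together with ∅ and S: { ∅, {1, 3}, {1, 5}, {1, 3, 5}, S }.
Pass 1: +3 →
  {2, 4}  = ᶜ of {1, 3, 5}
  {2, 3, 4}  = ᶜ of {1, 5}
  {2, 4, 5}  = ᶜ of {1, 3}
Pass 2: 3 new —
  {1, 2, 3, 4}  = {2, 3, 4} ∪ {1, 3}
  {1, 2, 4, 5}  = {2, 4} ∪ {1, 5}
  {2, 3, 4, 5}  = {2, 3, 4} ∪ {2, 4, 5}
Pass 3. New:
  {1}  = ᶜ of {2, 3, 4, 5}
  {3}  = ᶜ of {1, 2, 4, 5}
  {5}  = ᶜ of {1, 2, 3, 4}
Pass 4. New:
  {3, 5}  = {3} ∪ {5}
  {1, 2, 4}  = {2, 4} ∪ {1}
Pass 5: no new sets; the family is a σ-algebra.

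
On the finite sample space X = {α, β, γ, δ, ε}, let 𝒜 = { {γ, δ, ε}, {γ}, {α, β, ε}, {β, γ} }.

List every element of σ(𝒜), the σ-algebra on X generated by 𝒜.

Take S₀ = 𝒜 ∪ {∅, X} = { ∅, {γ}, {β, γ}, {α, β, ε}, {γ, δ, ε}, X }.
Round 1 (6 new):
  {α, β}  = X∖{γ, δ, ε}
  {γ, δ}  = X∖{α, β, ε}
  {α, δ, ε}  = X∖{β, γ}
  {α, β, γ, ε}  = {γ} ∪ {α, β, ε}
  {α, β, δ, ε}  = X∖{γ}
  {β, γ, δ, ε}  = {γ, δ, ε} ∪ {β, γ}
Round 2: 6 new —
  {α}  = X∖{β, γ, δ, ε}
  {δ}  = X∖{α, β, γ, ε}
  {α, β, γ}  = {α, β} ∪ {γ}
  {β, γ, δ}  = {γ, δ} ∪ {β, γ}
  {α, β, γ, δ}  = {γ, δ} ∪ {α, β}
  {α, γ, δ, ε}  = {α, δ, ε} ∪ {γ, δ, ε}
Round 3 (8 new):
  {β}  = X∖{α, γ, δ, ε}
  {ε}  = X∖{α, β, γ, δ}
  {α, γ}  = {γ} ∪ {α}
  {α, δ}  = {δ} ∪ {α}
  {α, ε}  = X∖{β, γ, δ}
  {δ, ε}  = X∖{α, β, γ}
  {α, β, δ}  = {α, β} ∪ {δ}
  {α, γ, δ}  = {γ, δ} ∪ {α}
Round 4 (6 new):
  {β, δ}  = {β} ∪ {δ}
  {β, ε}  = X∖{α, γ, δ}
  {γ, ε}  = X∖{α, β, δ}
  {α, γ, ε}  = {ε} ∪ {α, γ}
  {β, γ, ε}  = X∖{α, δ}
  {β, δ, ε}  = X∖{α, γ}
After Round 5 the family is unchanged; done.

Therefore σ(𝒜) = { ∅, {α}, {β}, {γ}, {δ}, {ε}, {α, β}, {α, γ}, {α, δ}, {α, ε}, {β, γ}, {β, δ}, {β, ε}, {γ, δ}, {γ, ε}, {δ, ε}, {α, β, γ}, {α, β, δ}, {α, β, ε}, {α, γ, δ}, {α, γ, ε}, {α, δ, ε}, {β, γ, δ}, {β, γ, ε}, {β, δ, ε}, {γ, δ, ε}, {α, β, γ, δ}, {α, β, γ, ε}, {α, β, δ, ε}, {α, γ, δ, ε}, {β, γ, δ, ε}, X } (|σ(𝒜)| = 32).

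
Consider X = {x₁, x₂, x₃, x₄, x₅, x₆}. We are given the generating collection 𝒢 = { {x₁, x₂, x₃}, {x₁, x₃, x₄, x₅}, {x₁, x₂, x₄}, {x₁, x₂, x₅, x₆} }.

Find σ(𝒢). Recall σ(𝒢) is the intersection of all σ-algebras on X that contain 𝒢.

|σ(𝒢)| = 64.  σ(𝒢) = { {}, {x₁}, {x₂}, {x₃}, {x₄}, {x₅}, {x₆}, {x₁, x₂}, {x₁, x₃}, {x₁, x₄}, {x₁, x₅}, {x₁, x₆}, {x₂, x₃}, {x₂, x₄}, {x₂, x₅}, {x₂, x₆}, {x₃, x₄}, {x₃, x₅}, {x₃, x₆}, {x₄, x₅}, {x₄, x₆}, {x₅, x₆}, {x₁, x₂, x₃}, {x₁, x₂, x₄}, {x₁, x₂, x₅}, {x₁, x₂, x₆}, {x₁, x₃, x₄}, {x₁, x₃, x₅}, {x₁, x₃, x₆}, {x₁, x₄, x₅}, {x₁, x₄, x₆}, {x₁, x₅, x₆}, {x₂, x₃, x₄}, {x₂, x₃, x₅}, {x₂, x₃, x₆}, {x₂, x₄, x₅}, {x₂, x₄, x₆}, {x₂, x₅, x₆}, {x₃, x₄, x₅}, {x₃, x₄, x₆}, {x₃, x₅, x₆}, {x₄, x₅, x₆}, {x₁, x₂, x₃, x₄}, {x₁, x₂, x₃, x₅}, {x₁, x₂, x₃, x₆}, {x₁, x₂, x₄, x₅}, {x₁, x₂, x₄, x₆}, {x₁, x₂, x₅, x₆}, {x₁, x₃, x₄, x₅}, {x₁, x₃, x₄, x₆}, {x₁, x₃, x₅, x₆}, {x₁, x₄, x₅, x₆}, {x₂, x₃, x₄, x₅}, {x₂, x₃, x₄, x₆}, {x₂, x₃, x₅, x₆}, {x₂, x₄, x₅, x₆}, {x₃, x₄, x₅, x₆}, {x₁, x₂, x₃, x₄, x₅}, {x₁, x₂, x₃, x₄, x₆}, {x₁, x₂, x₃, x₅, x₆}, {x₁, x₂, x₄, x₅, x₆}, {x₁, x₃, x₄, x₅, x₆}, {x₂, x₃, x₄, x₅, x₆}, X }

Check:
Begin from { {}, {x₁, x₂, x₃}, {x₁, x₂, x₄}, {x₁, x₂, x₅, x₆}, {x₁, x₃, x₄, x₅}, X } (that is, 𝒢 plus ∅ and X).
Pass 1 (8 new):
  {x₂, x₆}  = ᶜ of {x₁, x₃, x₄, x₅}
  {x₃, x₄}  = ᶜ of {x₁, x₂, x₅, x₆}
  {x₃, x₅, x₆}  = ᶜ of {x₁, x₂, x₄}
  {x₄, x₅, x₆}  = ᶜ of {x₁, x₂, x₃}
  {x₁, x₂, x₃, x₄}  = {x₁, x₂, x₃} ∪ {x₁, x₂, x₄}
  {x₁, x₂, x₃, x₄, x₅}  = {x₁, x₂, x₃} ∪ {x₁, x₃, x₄, x₅}
  {x₁, x₂, x₃, x₅, x₆}  = {x₁, x₂, x₃} ∪ {x₁, x₂, x₅, x₆}
  {x₁, x₂, x₄, x₅, x₆}  = {x₁, x₂, x₄} ∪ {x₁, x₂, x₅, x₆}
  (now 14)
Pass 2 adds 12:
  {x₃}  = ᶜ of {x₁, x₂, x₄, x₅, x₆}
  {x₄}  = ᶜ of {x₁, x₂, x₃, x₅, x₆}
  {x₆}  = ᶜ of {x₁, x₂, x₃, x₄, x₅}
  {x₅, x₆}  = ᶜ of {x₁, x₂, x₃, x₄}
  {x₁, x₂, x₃, x₆}  = {x₁, x₂, x₃} ∪ {x₂, x₆}
  {x₁, x₂, x₄, x₆}  = {x₂, x₆} ∪ {x₁, x₂, x₄}
  {x₂, x₃, x₄, x₆}  = {x₃, x₄} ∪ {x₂, x₆}
  {x₂, x₃, x₅, x₆}  = {x₂, x₆} ∪ {x₃, x₅, x₆}
  {x₂, x₄, x₅, x₆}  = {x₂, x₆} ∪ {x₄, x₅, x₆}
  {x₃, x₄, x₅, x₆}  = {x₃, x₄} ∪ {x₃, x₅, x₆}
  {x₁, x₂, x₃, x₄, x₆}  = {x₂, x₆} ∪ {x₁, x₂, x₃, x₄}
  {x₁, x₃, x₄, x₅, x₆}  = {x₁, x₃, x₄, x₅} ∪ {x₃, x₅, x₆}
  (now 26)
Pass 3: +15 →
  {x₂}  = ᶜ of {x₁, x₃, x₄, x₅, x₆}
  {x₅}  = ᶜ of {x₁, x₂, x₃, x₄, x₆}
  {x₁, x₂}  = ᶜ of {x₃, x₄, x₅, x₆}
  {x₁, x₃}  = ᶜ of {x₂, x₄, x₅, x₆}
  {x₁, x₄}  = ᶜ of {x₂, x₃, x₅, x₆}
  {x₁, x₅}  = ᶜ of {x₂, x₃, x₄, x₆}
  {x₃, x₅}  = ᶜ of {x₁, x₂, x₄, x₆}
  {x₃, x₆}  = {x₆} ∪ {x₃}
  {x₄, x₅}  = ᶜ of {x₁, x₂, x₃, x₆}
  {x₄, x₆}  = {x₆} ∪ {x₄}
  {x₂, x₃, x₆}  = {x₂, x₆} ∪ {x₃}
  {x₂, x₄, x₆}  = {x₂, x₆} ∪ {x₄}
  {x₂, x₅, x₆}  = {x₅, x₆} ∪ {x₂, x₆}
  {x₃, x₄, x₆}  = {x₃, x₄} ∪ {x₆}
  {x₂, x₃, x₄, x₅, x₆}  = {x₃, x₄} ∪ {x₂, x₃, x₅, x₆}
  (now 41)
Pass 4: 21 new —
  {x₁}  = ᶜ of {x₂, x₃, x₄, x₅, x₆}
  {x₂, x₃}  = {x₂} ∪ {x₃}
  {x₂, x₄}  = {x₂} ∪ {x₄}
  {x₂, x₅}  = {x₂} ∪ {x₅}
  {x₁, x₂, x₅}  = ᶜ of {x₃, x₄, x₆}
  {x₁, x₂, x₆}  = {x₁, x₂} ∪ {x₂, x₆}
  {x₁, x₃, x₄}  = ᶜ of {x₂, x₅, x₆}
  {x₁, x₃, x₅}  = ᶜ of {x₂, x₄, x₆}
  {x₁, x₃, x₆}  = {x₁, x₃} ∪ {x₃, x₆}
  {x₁, x₄, x₅}  = ᶜ of {x₂, x₃, x₆}
  {x₁, x₄, x₆}  = {x₁, x₄} ∪ {x₄, x₆}
  {x₁, x₅, x₆}  = {x₅, x₆} ∪ {x₁, x₅}
  {x₂, x₃, x₄}  = {x₃, x₄} ∪ {x₂}
  {x₂, x₃, x₅}  = {x₂} ∪ {x₃, x₅}
  {x₂, x₄, x₅}  = {x₂} ∪ {x₄, x₅}
  {x₃, x₄, x₅}  = {x₃, x₄} ∪ {x₄, x₅}
  {x₁, x₂, x₃, x₅}  = ᶜ of {x₄, x₆}
  {x₁, x₂, x₄, x₅}  = ᶜ of {x₃, x₆}
  {x₁, x₃, x₄, x₆}  = {x₁, x₃} ∪ {x₃, x₄, x₆}
  {x₁, x₃, x₅, x₆}  = {x₁, x₃} ∪ {x₅, x₆}
  {x₁, x₄, x₅, x₆}  = {x₄, x₅, x₆} ∪ {x₁, x₄}
  (now 62)
Pass 5 adds 2:
  {x₁, x₆}  = {x₆} ∪ {x₁}
  {x₂, x₃, x₄, x₅}  = {x₂, x₅} ∪ {x₃, x₄, x₅}
  (now 64)
Pass 6: stable.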